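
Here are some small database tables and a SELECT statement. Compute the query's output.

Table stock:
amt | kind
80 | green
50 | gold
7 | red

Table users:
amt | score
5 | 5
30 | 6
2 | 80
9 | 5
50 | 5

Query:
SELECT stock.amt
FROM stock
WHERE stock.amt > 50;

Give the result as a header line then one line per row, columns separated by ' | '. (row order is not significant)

== RESULT ==
stock.amt
80

Derivation:
After WHERE (1 rows):
stock.amt | stock.kind
80 | green
After SELECT (1 rows):
stock.amt
80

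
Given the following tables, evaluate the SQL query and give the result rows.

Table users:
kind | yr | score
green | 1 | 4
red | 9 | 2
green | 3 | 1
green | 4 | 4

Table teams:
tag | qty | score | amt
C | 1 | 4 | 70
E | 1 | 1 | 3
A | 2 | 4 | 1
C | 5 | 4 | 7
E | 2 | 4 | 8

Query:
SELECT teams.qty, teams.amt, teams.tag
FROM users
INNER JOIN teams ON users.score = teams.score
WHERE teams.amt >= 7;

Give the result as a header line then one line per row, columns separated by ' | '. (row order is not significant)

== RESULT ==
teams.qty | teams.amt | teams.tag
1 | 70 | C
5 | 7 | C
2 | 8 | E
1 | 70 | C
5 | 7 | C
2 | 8 | E

Derivation:
After JOIN teams (9 rows):
users.kind | users.yr | users.score | teams.tag | teams.qty | teams.score | teams.amt
green | 1 | 4 | C | 1 | 4 | 70
green | 1 | 4 | A | 2 | 4 | 1
green | 1 | 4 | C | 5 | 4 | 7
green | 1 | 4 | E | 2 | 4 | 8
green | 3 | 1 | E | 1 | 1 | 3
green | 4 | 4 | C | 1 | 4 | 70
green | 4 | 4 | A | 2 | 4 | 1
green | 4 | 4 | C | 5 | 4 | 7
green | 4 | 4 | E | 2 | 4 | 8
After WHERE (6 rows):
users.kind | users.yr | users.score | teams.tag | teams.qty | teams.score | teams.amt
green | 1 | 4 | C | 1 | 4 | 70
green | 1 | 4 | C | 5 | 4 | 7
green | 1 | 4 | E | 2 | 4 | 8
green | 4 | 4 | C | 1 | 4 | 70
green | 4 | 4 | C | 5 | 4 | 7
green | 4 | 4 | E | 2 | 4 | 8
After SELECT (6 rows):
teams.qty | teams.amt | teams.tag
1 | 70 | C
5 | 7 | C
2 | 8 | E
1 | 70 | C
5 | 7 | C
2 | 8 | E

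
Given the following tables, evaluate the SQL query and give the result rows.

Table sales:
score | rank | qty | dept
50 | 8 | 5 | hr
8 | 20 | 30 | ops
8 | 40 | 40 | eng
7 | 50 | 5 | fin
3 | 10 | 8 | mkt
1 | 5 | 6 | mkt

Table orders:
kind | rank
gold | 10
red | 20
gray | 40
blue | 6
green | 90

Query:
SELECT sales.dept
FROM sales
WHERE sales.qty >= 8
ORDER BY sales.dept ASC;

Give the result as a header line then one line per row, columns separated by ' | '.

== RESULT ==
sales.dept
eng
mkt
ops

Derivation:
After WHERE (3 rows):
sales.score | sales.rank | sales.qty | sales.dept
8 | 20 | 30 | ops
8 | 40 | 40 | eng
3 | 10 | 8 | mkt
After SELECT (3 rows):
sales.dept
ops
eng
mkt
After ORDER BY (3 rows):
sales.dept
eng
mkt
ops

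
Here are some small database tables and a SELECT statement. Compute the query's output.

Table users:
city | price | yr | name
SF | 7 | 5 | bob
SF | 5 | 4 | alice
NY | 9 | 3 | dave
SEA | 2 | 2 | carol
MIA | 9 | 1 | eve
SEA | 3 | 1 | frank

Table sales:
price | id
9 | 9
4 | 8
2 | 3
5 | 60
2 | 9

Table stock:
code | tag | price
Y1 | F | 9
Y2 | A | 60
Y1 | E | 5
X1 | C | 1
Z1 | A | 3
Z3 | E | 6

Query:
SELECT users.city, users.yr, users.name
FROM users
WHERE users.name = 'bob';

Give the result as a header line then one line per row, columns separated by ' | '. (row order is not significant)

== RESULT ==
users.city | users.yr | users.name
SF | 5 | bob

Derivation:
After WHERE (1 rows):
users.city | users.price | users.yr | users.name
SF | 7 | 5 | bob
After SELECT (1 rows):
users.city | users.yr | users.name
SF | 5 | bob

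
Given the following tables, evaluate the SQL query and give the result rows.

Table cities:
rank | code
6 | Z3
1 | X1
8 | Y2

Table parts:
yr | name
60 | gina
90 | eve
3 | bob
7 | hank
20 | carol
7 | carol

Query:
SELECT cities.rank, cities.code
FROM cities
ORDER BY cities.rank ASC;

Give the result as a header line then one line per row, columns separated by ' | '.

After SELECT (3 rows):
cities.rank | cities.code
6 | Z3
1 | X1
8 | Y2
After ORDER BY (3 rows):
cities.rank | cities.code
1 | X1
6 | Z3
8 | Y2

== RESULT ==
cities.rank | cities.code
1 | X1
6 | Z3
8 | Y2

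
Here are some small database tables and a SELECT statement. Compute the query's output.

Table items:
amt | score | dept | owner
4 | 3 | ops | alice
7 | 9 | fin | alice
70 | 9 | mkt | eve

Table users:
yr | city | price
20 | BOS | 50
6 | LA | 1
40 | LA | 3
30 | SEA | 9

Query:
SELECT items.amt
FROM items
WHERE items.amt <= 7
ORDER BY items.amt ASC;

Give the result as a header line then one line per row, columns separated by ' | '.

After WHERE (2 rows):
items.amt | items.score | items.dept | items.owner
4 | 3 | ops | alice
7 | 9 | fin | alice
After SELECT (2 rows):
items.amt
4
7
After ORDER BY (2 rows):
items.amt
4
7

== RESULT ==
items.amt
4
7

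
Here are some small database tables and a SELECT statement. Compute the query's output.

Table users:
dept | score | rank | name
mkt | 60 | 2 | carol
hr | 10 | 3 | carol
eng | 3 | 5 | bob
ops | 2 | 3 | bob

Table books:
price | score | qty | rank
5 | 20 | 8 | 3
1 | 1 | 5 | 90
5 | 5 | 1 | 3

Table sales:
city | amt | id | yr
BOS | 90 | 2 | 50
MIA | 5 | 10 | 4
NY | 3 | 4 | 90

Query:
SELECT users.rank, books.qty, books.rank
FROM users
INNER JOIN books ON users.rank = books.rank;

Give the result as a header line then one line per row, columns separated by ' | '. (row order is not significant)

== RESULT ==
users.rank | books.qty | books.rank
3 | 8 | 3
3 | 1 | 3
3 | 8 | 3
3 | 1 | 3

Derivation:
After JOIN books (4 rows):
users.dept | users.score | users.rank | users.name | books.price | books.score | books.qty | books.rank
hr | 10 | 3 | carol | 5 | 20 | 8 | 3
hr | 10 | 3 | carol | 5 | 5 | 1 | 3
ops | 2 | 3 | bob | 5 | 20 | 8 | 3
ops | 2 | 3 | bob | 5 | 5 | 1 | 3
After SELECT (4 rows):
users.rank | books.qty | books.rank
3 | 8 | 3
3 | 1 | 3
3 | 8 | 3
3 | 1 | 3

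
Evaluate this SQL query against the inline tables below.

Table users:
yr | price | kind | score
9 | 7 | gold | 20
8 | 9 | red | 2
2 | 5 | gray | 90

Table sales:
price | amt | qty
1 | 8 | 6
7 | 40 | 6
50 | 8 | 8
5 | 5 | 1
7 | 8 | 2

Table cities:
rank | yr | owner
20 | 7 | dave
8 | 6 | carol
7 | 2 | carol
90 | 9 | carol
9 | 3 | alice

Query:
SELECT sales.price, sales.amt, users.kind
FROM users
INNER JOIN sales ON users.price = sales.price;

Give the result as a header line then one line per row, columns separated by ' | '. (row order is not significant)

== RESULT ==
sales.price | sales.amt | users.kind
7 | 40 | gold
7 | 8 | gold
5 | 5 | gray

Derivation:
After JOIN sales (3 rows):
users.yr | users.price | users.kind | users.score | sales.price | sales.amt | sales.qty
9 | 7 | gold | 20 | 7 | 40 | 6
9 | 7 | gold | 20 | 7 | 8 | 2
2 | 5 | gray | 90 | 5 | 5 | 1
After SELECT (3 rows):
sales.price | sales.amt | users.kind
7 | 40 | gold
7 | 8 | gold
5 | 5 | gray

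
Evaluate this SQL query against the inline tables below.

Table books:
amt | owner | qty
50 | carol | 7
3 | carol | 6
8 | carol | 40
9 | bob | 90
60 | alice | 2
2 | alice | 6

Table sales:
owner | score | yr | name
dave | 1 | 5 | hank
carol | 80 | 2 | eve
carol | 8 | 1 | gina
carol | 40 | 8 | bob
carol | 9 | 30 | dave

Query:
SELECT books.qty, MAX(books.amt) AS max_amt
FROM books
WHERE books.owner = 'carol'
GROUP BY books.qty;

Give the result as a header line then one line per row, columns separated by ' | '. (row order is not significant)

After WHERE (3 rows):
books.amt | books.owner | books.qty
50 | carol | 7
3 | carol | 6
8 | carol | 40
After GROUP BY (3 rows):
books.qty | max_amt
7 | 50
6 | 3
40 | 8

== RESULT ==
books.qty | max_amt
7 | 50
6 | 3
40 | 8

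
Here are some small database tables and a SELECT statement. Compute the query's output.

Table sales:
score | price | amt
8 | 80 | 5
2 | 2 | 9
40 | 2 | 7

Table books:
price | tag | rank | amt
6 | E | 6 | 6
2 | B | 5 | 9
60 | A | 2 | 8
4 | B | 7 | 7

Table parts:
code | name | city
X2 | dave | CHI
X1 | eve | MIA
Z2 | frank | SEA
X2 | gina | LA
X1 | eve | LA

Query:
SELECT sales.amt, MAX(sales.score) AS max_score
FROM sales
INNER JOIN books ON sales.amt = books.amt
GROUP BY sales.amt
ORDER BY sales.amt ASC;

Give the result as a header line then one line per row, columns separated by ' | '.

After JOIN books (2 rows):
sales.score | sales.price | sales.amt | books.price | books.tag | books.rank | books.amt
2 | 2 | 9 | 2 | B | 5 | 9
40 | 2 | 7 | 4 | B | 7 | 7
After GROUP BY (2 rows):
sales.amt | max_score
9 | 2
7 | 40
After ORDER BY (2 rows):
sales.amt | max_score
7 | 40
9 | 2

== RESULT ==
sales.amt | max_score
7 | 40
9 | 2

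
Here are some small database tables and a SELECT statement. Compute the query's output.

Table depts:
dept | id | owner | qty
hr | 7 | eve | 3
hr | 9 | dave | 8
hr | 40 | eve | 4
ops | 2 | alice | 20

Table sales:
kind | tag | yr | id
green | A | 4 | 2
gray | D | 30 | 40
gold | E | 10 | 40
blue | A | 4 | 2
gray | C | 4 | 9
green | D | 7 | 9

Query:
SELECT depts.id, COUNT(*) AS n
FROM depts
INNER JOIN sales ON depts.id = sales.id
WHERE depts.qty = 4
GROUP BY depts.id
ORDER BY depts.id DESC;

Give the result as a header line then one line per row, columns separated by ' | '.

After JOIN sales (6 rows):
depts.dept | depts.id | depts.owner | depts.qty | sales.kind | sales.tag | sales.yr | sales.id
hr | 9 | dave | 8 | gray | C | 4 | 9
hr | 9 | dave | 8 | green | D | 7 | 9
hr | 40 | eve | 4 | gray | D | 30 | 40
hr | 40 | eve | 4 | gold | E | 10 | 40
ops | 2 | alice | 20 | green | A | 4 | 2
ops | 2 | alice | 20 | blue | A | 4 | 2
After WHERE (2 rows):
depts.dept | depts.id | depts.owner | depts.qty | sales.kind | sales.tag | sales.yr | sales.id
hr | 40 | eve | 4 | gray | D | 30 | 40
hr | 40 | eve | 4 | gold | E | 10 | 40
After GROUP BY (1 rows):
depts.id | n
40 | 2
After ORDER BY (1 rows):
depts.id | n
40 | 2

== RESULT ==
depts.id | n
40 | 2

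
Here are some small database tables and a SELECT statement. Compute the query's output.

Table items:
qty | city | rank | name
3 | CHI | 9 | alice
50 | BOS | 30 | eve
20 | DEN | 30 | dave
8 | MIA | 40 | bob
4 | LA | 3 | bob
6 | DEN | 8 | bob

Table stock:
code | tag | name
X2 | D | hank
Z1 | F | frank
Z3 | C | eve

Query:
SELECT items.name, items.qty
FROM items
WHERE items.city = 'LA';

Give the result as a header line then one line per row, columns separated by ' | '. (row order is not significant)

After WHERE (1 rows):
items.qty | items.city | items.rank | items.name
4 | LA | 3 | bob
After SELECT (1 rows):
items.name | items.qty
bob | 4

== RESULT ==
items.name | items.qty
bob | 4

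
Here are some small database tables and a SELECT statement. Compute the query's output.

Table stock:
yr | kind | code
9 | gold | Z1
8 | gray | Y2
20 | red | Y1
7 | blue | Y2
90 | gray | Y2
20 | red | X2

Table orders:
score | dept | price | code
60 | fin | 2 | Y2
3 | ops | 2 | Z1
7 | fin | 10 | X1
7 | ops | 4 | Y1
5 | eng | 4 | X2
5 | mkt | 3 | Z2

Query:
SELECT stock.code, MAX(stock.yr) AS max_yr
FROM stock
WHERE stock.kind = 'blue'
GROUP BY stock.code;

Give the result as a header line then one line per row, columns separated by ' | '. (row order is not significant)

== RESULT ==
stock.code | max_yr
Y2 | 7

Derivation:
After WHERE (1 rows):
stock.yr | stock.kind | stock.code
7 | blue | Y2
After GROUP BY (1 rows):
stock.code | max_yr
Y2 | 7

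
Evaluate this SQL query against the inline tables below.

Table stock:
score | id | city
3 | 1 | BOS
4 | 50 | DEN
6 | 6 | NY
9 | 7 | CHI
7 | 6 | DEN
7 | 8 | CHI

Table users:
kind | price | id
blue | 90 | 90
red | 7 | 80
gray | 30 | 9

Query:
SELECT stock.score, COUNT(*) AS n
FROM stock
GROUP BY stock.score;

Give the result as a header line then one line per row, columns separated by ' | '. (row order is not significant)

After GROUP BY (5 rows):
stock.score | n
3 | 1
4 | 1
6 | 1
9 | 1
7 | 2

== RESULT ==
stock.score | n
3 | 1
4 | 1
6 | 1
9 | 1
7 | 2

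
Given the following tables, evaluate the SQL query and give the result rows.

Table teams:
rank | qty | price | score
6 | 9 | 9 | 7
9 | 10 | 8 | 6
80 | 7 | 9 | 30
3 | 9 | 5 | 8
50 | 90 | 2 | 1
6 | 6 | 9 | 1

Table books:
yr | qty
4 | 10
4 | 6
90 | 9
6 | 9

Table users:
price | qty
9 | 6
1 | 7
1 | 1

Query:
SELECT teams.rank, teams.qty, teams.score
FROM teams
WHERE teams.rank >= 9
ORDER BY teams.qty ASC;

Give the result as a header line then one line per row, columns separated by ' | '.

== RESULT ==
teams.rank | teams.qty | teams.score
80 | 7 | 30
9 | 10 | 6
50 | 90 | 1

Derivation:
After WHERE (3 rows):
teams.rank | teams.qty | teams.price | teams.score
9 | 10 | 8 | 6
80 | 7 | 9 | 30
50 | 90 | 2 | 1
After SELECT (3 rows):
teams.rank | teams.qty | teams.score
9 | 10 | 6
80 | 7 | 30
50 | 90 | 1
After ORDER BY (3 rows):
teams.rank | teams.qty | teams.score
80 | 7 | 30
9 | 10 | 6
50 | 90 | 1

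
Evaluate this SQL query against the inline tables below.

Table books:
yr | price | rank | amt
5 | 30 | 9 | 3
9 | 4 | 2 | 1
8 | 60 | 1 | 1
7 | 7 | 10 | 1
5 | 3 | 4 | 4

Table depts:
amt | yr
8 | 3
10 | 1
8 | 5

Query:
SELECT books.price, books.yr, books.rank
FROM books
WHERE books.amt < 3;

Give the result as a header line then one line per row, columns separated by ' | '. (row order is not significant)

After WHERE (3 rows):
books.yr | books.price | books.rank | books.amt
9 | 4 | 2 | 1
8 | 60 | 1 | 1
7 | 7 | 10 | 1
After SELECT (3 rows):
books.price | books.yr | books.rank
4 | 9 | 2
60 | 8 | 1
7 | 7 | 10

== RESULT ==
books.price | books.yr | books.rank
4 | 9 | 2
60 | 8 | 1
7 | 7 | 10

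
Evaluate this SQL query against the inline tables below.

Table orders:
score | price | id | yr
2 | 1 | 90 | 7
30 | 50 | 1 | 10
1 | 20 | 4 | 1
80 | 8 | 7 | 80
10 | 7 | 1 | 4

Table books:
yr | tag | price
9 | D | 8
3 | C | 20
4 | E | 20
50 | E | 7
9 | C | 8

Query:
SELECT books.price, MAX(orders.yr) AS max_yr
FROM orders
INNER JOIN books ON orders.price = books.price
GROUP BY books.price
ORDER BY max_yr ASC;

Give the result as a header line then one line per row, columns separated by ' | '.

After JOIN books (5 rows):
orders.score | orders.price | orders.id | orders.yr | books.yr | books.tag | books.price
1 | 20 | 4 | 1 | 3 | C | 20
1 | 20 | 4 | 1 | 4 | E | 20
80 | 8 | 7 | 80 | 9 | D | 8
80 | 8 | 7 | 80 | 9 | C | 8
10 | 7 | 1 | 4 | 50 | E | 7
After GROUP BY (3 rows):
books.price | max_yr
20 | 1
8 | 80
7 | 4
After ORDER BY (3 rows):
books.price | max_yr
20 | 1
7 | 4
8 | 80

== RESULT ==
books.price | max_yr
20 | 1
7 | 4
8 | 80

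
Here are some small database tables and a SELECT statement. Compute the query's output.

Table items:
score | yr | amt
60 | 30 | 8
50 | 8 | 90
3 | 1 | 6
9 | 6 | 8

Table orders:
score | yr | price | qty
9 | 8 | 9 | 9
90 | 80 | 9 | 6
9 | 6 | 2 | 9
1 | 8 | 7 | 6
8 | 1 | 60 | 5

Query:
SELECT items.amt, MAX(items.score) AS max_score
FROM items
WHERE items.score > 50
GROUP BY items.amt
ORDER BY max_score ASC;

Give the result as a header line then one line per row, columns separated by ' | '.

After WHERE (1 rows):
items.score | items.yr | items.amt
60 | 30 | 8
After GROUP BY (1 rows):
items.amt | max_score
8 | 60
After ORDER BY (1 rows):
items.amt | max_score
8 | 60

== RESULT ==
items.amt | max_score
8 | 60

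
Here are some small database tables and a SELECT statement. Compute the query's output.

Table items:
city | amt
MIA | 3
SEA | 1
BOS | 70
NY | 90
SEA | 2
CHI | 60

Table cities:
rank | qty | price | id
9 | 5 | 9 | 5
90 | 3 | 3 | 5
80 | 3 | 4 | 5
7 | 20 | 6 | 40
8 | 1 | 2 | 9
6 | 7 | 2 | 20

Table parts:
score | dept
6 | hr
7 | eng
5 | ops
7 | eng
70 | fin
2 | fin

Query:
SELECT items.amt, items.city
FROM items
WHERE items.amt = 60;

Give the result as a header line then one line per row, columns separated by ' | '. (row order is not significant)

After WHERE (1 rows):
items.city | items.amt
CHI | 60
After SELECT (1 rows):
items.amt | items.city
60 | CHI

== RESULT ==
items.amt | items.city
60 | CHI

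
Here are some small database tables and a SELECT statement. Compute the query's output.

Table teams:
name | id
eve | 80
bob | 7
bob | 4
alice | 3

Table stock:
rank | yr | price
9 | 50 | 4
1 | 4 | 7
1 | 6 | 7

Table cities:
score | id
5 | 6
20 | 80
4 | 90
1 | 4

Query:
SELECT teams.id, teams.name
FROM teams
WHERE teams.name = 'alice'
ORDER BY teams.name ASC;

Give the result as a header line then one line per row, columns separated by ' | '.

After WHERE (1 rows):
teams.name | teams.id
alice | 3
After SELECT (1 rows):
teams.id | teams.name
3 | alice
After ORDER BY (1 rows):
teams.id | teams.name
3 | alice

== RESULT ==
teams.id | teams.name
3 | alice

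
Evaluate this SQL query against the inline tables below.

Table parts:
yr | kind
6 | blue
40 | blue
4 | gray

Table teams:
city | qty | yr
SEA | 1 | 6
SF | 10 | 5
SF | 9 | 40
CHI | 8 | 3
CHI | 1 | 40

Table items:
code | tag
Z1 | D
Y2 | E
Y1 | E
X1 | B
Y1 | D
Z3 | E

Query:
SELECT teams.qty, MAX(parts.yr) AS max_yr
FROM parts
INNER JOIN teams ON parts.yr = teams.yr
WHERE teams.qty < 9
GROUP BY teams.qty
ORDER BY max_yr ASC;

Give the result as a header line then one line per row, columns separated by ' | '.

After JOIN teams (3 rows):
parts.yr | parts.kind | teams.city | teams.qty | teams.yr
6 | blue | SEA | 1 | 6
40 | blue | SF | 9 | 40
40 | blue | CHI | 1 | 40
After WHERE (2 rows):
parts.yr | parts.kind | teams.city | teams.qty | teams.yr
6 | blue | SEA | 1 | 6
40 | blue | CHI | 1 | 40
After GROUP BY (1 rows):
teams.qty | max_yr
1 | 40
After ORDER BY (1 rows):
teams.qty | max_yr
1 | 40

== RESULT ==
teams.qty | max_yr
1 | 40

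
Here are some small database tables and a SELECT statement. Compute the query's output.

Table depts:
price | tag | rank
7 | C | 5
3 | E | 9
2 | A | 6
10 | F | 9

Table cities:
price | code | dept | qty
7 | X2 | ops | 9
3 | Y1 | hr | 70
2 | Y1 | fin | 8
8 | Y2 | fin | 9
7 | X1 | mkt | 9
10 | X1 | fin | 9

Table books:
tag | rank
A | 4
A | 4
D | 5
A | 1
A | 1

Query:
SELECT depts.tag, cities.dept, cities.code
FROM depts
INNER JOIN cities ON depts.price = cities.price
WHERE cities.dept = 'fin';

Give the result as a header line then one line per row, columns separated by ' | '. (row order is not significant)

== RESULT ==
depts.tag | cities.dept | cities.code
A | fin | Y1
F | fin | X1

Derivation:
After JOIN cities (5 rows):
depts.price | depts.tag | depts.rank | cities.price | cities.code | cities.dept | cities.qty
7 | C | 5 | 7 | X2 | ops | 9
7 | C | 5 | 7 | X1 | mkt | 9
3 | E | 9 | 3 | Y1 | hr | 70
2 | A | 6 | 2 | Y1 | fin | 8
10 | F | 9 | 10 | X1 | fin | 9
After WHERE (2 rows):
depts.price | depts.tag | depts.rank | cities.price | cities.code | cities.dept | cities.qty
2 | A | 6 | 2 | Y1 | fin | 8
10 | F | 9 | 10 | X1 | fin | 9
After SELECT (2 rows):
depts.tag | cities.dept | cities.code
A | fin | Y1
F | fin | X1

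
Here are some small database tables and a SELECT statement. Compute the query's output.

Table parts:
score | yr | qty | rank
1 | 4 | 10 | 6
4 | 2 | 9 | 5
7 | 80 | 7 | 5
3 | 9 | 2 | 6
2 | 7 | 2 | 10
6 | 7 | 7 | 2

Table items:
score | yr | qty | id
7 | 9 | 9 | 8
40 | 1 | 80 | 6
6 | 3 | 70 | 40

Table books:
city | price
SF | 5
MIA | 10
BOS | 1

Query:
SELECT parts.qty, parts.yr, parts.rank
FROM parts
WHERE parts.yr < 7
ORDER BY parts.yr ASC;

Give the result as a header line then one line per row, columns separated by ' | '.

== RESULT ==
parts.qty | parts.yr | parts.rank
9 | 2 | 5
10 | 4 | 6

Derivation:
After WHERE (2 rows):
parts.score | parts.yr | parts.qty | parts.rank
1 | 4 | 10 | 6
4 | 2 | 9 | 5
After SELECT (2 rows):
parts.qty | parts.yr | parts.rank
10 | 4 | 6
9 | 2 | 5
After ORDER BY (2 rows):
parts.qty | parts.yr | parts.rank
9 | 2 | 5
10 | 4 | 6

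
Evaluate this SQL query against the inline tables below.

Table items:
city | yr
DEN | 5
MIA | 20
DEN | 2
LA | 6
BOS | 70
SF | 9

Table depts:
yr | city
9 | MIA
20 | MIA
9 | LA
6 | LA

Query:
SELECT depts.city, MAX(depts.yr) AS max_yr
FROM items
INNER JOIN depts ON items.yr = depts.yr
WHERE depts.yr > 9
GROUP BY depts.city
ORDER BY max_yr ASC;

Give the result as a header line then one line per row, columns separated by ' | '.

After JOIN depts (4 rows):
items.city | items.yr | depts.yr | depts.city
MIA | 20 | 20 | MIA
LA | 6 | 6 | LA
SF | 9 | 9 | MIA
SF | 9 | 9 | LA
After WHERE (1 rows):
items.city | items.yr | depts.yr | depts.city
MIA | 20 | 20 | MIA
After GROUP BY (1 rows):
depts.city | max_yr
MIA | 20
After ORDER BY (1 rows):
depts.city | max_yr
MIA | 20

== RESULT ==
depts.city | max_yr
MIA | 20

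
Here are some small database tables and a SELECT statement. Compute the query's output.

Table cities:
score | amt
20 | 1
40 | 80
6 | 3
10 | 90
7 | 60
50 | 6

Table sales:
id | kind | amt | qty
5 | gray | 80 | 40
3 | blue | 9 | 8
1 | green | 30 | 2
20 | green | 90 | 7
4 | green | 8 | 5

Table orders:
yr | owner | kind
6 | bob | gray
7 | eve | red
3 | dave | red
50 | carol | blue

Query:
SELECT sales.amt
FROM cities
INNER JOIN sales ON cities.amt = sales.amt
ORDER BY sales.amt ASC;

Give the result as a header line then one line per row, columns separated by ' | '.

After JOIN sales (2 rows):
cities.score | cities.amt | sales.id | sales.kind | sales.amt | sales.qty
40 | 80 | 5 | gray | 80 | 40
10 | 90 | 20 | green | 90 | 7
After SELECT (2 rows):
sales.amt
80
90
After ORDER BY (2 rows):
sales.amt
80
90

== RESULT ==
sales.amt
80
90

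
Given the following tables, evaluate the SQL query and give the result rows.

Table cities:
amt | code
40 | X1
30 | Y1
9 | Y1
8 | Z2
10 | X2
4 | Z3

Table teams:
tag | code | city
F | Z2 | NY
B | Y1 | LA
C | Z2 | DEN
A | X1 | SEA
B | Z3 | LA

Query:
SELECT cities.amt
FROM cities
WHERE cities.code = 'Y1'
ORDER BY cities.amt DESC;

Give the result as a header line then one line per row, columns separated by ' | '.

== RESULT ==
cities.amt
30
9

Derivation:
After WHERE (2 rows):
cities.amt | cities.code
30 | Y1
9 | Y1
After SELECT (2 rows):
cities.amt
30
9
After ORDER BY (2 rows):
cities.amt
30
9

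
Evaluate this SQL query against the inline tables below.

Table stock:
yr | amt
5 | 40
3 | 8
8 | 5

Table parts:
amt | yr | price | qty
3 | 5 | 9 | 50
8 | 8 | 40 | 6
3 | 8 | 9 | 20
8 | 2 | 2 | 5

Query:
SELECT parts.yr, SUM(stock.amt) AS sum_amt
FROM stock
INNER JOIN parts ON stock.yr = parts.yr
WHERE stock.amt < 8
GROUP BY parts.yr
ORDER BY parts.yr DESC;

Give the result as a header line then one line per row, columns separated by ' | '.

After JOIN parts (3 rows):
stock.yr | stock.amt | parts.amt | parts.yr | parts.price | parts.qty
5 | 40 | 3 | 5 | 9 | 50
8 | 5 | 8 | 8 | 40 | 6
8 | 5 | 3 | 8 | 9 | 20
After WHERE (2 rows):
stock.yr | stock.amt | parts.amt | parts.yr | parts.price | parts.qty
8 | 5 | 8 | 8 | 40 | 6
8 | 5 | 3 | 8 | 9 | 20
After GROUP BY (1 rows):
parts.yr | sum_amt
8 | 10
After ORDER BY (1 rows):
parts.yr | sum_amt
8 | 10

== RESULT ==
parts.yr | sum_amt
8 | 10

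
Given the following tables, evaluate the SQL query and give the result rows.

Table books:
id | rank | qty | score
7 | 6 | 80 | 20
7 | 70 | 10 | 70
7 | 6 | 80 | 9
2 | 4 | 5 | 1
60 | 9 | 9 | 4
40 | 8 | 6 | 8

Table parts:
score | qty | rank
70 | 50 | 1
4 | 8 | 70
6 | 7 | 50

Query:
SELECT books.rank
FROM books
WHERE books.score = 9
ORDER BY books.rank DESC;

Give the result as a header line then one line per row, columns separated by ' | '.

== RESULT ==
books.rank
6

Derivation:
After WHERE (1 rows):
books.id | books.rank | books.qty | books.score
7 | 6 | 80 | 9
After SELECT (1 rows):
books.rank
6
After ORDER BY (1 rows):
books.rank
6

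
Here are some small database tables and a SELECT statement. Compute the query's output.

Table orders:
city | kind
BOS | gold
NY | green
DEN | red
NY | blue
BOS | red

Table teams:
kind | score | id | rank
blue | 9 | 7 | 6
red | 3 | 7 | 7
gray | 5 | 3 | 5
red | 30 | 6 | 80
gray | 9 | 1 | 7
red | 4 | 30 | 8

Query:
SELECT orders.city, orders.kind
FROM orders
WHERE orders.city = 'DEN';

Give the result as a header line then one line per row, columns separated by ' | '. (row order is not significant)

== RESULT ==
orders.city | orders.kind
DEN | red

Derivation:
After WHERE (1 rows):
orders.city | orders.kind
DEN | red
After SELECT (1 rows):
orders.city | orders.kind
DEN | red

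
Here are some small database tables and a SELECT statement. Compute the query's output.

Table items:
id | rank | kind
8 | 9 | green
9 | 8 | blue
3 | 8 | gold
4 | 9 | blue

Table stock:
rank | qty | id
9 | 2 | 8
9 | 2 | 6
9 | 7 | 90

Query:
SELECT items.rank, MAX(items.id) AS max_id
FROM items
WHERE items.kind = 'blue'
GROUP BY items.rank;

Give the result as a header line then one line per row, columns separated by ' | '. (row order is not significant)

== RESULT ==
items.rank | max_id
8 | 9
9 | 4

Derivation:
After WHERE (2 rows):
items.id | items.rank | items.kind
9 | 8 | blue
4 | 9 | blue
After GROUP BY (2 rows):
items.rank | max_id
8 | 9
9 | 4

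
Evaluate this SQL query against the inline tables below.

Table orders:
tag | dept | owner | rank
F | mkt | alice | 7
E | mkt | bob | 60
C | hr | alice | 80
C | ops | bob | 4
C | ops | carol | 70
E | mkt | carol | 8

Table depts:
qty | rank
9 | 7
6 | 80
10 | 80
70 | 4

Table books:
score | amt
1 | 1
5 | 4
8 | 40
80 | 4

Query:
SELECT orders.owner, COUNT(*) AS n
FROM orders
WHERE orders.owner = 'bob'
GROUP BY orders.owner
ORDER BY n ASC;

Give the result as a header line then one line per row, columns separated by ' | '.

== RESULT ==
orders.owner | n
bob | 2

Derivation:
After WHERE (2 rows):
orders.tag | orders.dept | orders.owner | orders.rank
E | mkt | bob | 60
C | ops | bob | 4
After GROUP BY (1 rows):
orders.owner | n
bob | 2
After ORDER BY (1 rows):
orders.owner | n
bob | 2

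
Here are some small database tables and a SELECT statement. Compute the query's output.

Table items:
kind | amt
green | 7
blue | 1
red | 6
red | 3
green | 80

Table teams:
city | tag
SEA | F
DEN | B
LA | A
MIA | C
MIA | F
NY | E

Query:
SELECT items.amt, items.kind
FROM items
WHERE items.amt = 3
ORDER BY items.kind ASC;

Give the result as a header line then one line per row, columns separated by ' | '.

After WHERE (1 rows):
items.kind | items.amt
red | 3
After SELECT (1 rows):
items.amt | items.kind
3 | red
After ORDER BY (1 rows):
items.amt | items.kind
3 | red

== RESULT ==
items.amt | items.kind
3 | red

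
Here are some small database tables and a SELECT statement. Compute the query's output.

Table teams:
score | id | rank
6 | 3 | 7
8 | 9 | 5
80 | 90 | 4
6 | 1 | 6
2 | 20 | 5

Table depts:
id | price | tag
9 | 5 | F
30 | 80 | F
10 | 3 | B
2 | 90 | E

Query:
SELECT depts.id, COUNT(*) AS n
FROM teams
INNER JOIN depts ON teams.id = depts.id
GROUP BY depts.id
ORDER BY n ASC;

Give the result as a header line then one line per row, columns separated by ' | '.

After JOIN depts (1 rows):
teams.score | teams.id | teams.rank | depts.id | depts.price | depts.tag
8 | 9 | 5 | 9 | 5 | F
After GROUP BY (1 rows):
depts.id | n
9 | 1
After ORDER BY (1 rows):
depts.id | n
9 | 1

== RESULT ==
depts.id | n
9 | 1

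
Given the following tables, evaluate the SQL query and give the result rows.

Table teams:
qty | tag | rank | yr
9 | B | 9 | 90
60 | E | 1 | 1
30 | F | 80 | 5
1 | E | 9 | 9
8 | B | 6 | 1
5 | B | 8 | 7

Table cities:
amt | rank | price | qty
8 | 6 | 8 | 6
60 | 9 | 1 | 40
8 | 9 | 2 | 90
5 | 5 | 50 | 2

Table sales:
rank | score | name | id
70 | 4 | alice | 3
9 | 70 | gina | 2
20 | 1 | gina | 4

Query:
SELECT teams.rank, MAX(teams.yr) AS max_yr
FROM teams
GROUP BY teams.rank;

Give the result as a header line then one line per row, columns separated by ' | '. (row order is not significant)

== RESULT ==
teams.rank | max_yr
9 | 90
1 | 1
80 | 5
6 | 1
8 | 7

Derivation:
After GROUP BY (5 rows):
teams.rank | max_yr
9 | 90
1 | 1
80 | 5
6 | 1
8 | 7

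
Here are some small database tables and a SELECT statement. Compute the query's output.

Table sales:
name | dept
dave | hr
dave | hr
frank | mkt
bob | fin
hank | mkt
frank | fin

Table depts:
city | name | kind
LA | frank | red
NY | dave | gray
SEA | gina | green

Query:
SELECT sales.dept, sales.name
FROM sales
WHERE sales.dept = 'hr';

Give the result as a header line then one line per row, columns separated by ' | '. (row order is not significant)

After WHERE (2 rows):
sales.name | sales.dept
dave | hr
dave | hr
After SELECT (2 rows):
sales.dept | sales.name
hr | dave
hr | dave

== RESULT ==
sales.dept | sales.name
hr | dave
hr | dave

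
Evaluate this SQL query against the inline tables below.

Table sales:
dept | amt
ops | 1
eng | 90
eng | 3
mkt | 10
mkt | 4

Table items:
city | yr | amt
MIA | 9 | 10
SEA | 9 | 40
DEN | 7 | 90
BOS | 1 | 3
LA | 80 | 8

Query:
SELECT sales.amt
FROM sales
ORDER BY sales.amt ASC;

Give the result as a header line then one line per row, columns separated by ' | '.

== RESULT ==
sales.amt
1
3
4
10
90

Derivation:
After SELECT (5 rows):
sales.amt
1
90
3
10
4
After ORDER BY (5 rows):
sales.amt
1
3
4
10
90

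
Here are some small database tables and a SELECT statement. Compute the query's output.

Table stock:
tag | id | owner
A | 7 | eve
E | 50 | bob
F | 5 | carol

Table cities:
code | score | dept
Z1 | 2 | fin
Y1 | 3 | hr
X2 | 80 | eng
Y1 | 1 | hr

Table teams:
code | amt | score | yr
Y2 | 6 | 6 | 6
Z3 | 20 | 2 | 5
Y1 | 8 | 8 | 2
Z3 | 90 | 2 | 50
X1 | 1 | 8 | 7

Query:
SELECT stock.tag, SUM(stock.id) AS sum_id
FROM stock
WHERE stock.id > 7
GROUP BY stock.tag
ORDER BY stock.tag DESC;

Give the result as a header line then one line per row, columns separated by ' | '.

After WHERE (1 rows):
stock.tag | stock.id | stock.owner
E | 50 | bob
After GROUP BY (1 rows):
stock.tag | sum_id
E | 50
After ORDER BY (1 rows):
stock.tag | sum_id
E | 50

== RESULT ==
stock.tag | sum_id
E | 50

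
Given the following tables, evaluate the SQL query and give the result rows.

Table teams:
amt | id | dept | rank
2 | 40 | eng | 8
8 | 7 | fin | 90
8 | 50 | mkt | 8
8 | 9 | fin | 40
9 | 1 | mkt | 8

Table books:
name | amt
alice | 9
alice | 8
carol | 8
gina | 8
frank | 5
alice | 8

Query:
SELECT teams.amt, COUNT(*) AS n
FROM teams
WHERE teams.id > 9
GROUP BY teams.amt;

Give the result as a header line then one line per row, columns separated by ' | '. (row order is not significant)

After WHERE (2 rows):
teams.amt | teams.id | teams.dept | teams.rank
2 | 40 | eng | 8
8 | 50 | mkt | 8
After GROUP BY (2 rows):
teams.amt | n
2 | 1
8 | 1

== RESULT ==
teams.amt | n
2 | 1
8 | 1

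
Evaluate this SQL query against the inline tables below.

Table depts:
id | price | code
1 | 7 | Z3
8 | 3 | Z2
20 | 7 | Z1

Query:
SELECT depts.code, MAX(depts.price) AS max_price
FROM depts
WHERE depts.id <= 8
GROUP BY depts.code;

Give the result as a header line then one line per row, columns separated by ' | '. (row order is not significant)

== RESULT ==
depts.code | max_price
Z3 | 7
Z2 | 3

Derivation:
After WHERE (2 rows):
depts.id | depts.price | depts.code
1 | 7 | Z3
8 | 3 | Z2
After GROUP BY (2 rows):
depts.code | max_price
Z3 | 7
Z2 | 3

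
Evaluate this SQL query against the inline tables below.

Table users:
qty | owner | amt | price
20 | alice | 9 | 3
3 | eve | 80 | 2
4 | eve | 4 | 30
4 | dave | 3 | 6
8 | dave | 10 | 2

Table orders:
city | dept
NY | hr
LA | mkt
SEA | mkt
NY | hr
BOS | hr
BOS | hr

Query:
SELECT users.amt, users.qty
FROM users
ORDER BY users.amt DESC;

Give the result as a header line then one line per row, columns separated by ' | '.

After SELECT (5 rows):
users.amt | users.qty
9 | 20
80 | 3
4 | 4
3 | 4
10 | 8
After ORDER BY (5 rows):
users.amt | users.qty
80 | 3
10 | 8
9 | 20
4 | 4
3 | 4

== RESULT ==
users.amt | users.qty
80 | 3
10 | 8
9 | 20
4 | 4
3 | 4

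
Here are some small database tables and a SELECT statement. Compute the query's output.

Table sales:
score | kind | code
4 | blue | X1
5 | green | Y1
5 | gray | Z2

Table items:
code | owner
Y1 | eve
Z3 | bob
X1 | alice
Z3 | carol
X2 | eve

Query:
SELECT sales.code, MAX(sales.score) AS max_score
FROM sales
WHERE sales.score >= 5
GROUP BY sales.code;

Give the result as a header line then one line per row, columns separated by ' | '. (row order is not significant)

== RESULT ==
sales.code | max_score
Y1 | 5
Z2 | 5

Derivation:
After WHERE (2 rows):
sales.score | sales.kind | sales.code
5 | green | Y1
5 | gray | Z2
After GROUP BY (2 rows):
sales.code | max_score
Y1 | 5
Z2 | 5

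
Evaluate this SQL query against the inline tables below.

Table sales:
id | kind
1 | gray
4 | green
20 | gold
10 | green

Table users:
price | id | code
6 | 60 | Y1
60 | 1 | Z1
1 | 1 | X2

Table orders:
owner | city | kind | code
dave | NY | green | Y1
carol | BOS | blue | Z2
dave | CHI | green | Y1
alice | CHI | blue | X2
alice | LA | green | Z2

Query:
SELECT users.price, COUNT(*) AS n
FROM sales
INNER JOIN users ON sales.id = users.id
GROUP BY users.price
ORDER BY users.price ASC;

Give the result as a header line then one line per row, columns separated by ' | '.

After JOIN users (2 rows):
sales.id | sales.kind | users.price | users.id | users.code
1 | gray | 60 | 1 | Z1
1 | gray | 1 | 1 | X2
After GROUP BY (2 rows):
users.price | n
60 | 1
1 | 1
After ORDER BY (2 rows):
users.price | n
1 | 1
60 | 1

== RESULT ==
users.price | n
1 | 1
60 | 1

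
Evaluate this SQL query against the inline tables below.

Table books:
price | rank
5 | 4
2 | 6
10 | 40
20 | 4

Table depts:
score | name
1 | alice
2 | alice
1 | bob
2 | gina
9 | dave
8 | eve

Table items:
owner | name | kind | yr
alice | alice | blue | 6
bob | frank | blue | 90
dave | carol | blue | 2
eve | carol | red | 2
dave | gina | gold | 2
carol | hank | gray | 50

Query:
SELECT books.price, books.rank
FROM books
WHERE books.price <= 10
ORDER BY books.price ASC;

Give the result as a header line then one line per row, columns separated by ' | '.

After WHERE (3 rows):
books.price | books.rank
5 | 4
2 | 6
10 | 40
After SELECT (3 rows):
books.price | books.rank
5 | 4
2 | 6
10 | 40
After ORDER BY (3 rows):
books.price | books.rank
2 | 6
5 | 4
10 | 40

== RESULT ==
books.price | books.rank
2 | 6
5 | 4
10 | 40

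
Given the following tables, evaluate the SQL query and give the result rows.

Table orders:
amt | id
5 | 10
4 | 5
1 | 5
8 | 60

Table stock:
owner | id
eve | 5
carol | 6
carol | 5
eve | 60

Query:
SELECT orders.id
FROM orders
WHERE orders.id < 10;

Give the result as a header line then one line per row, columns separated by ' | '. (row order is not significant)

== RESULT ==
orders.id
5
5

Derivation:
After WHERE (2 rows):
orders.amt | orders.id
4 | 5
1 | 5
After SELECT (2 rows):
orders.id
5
5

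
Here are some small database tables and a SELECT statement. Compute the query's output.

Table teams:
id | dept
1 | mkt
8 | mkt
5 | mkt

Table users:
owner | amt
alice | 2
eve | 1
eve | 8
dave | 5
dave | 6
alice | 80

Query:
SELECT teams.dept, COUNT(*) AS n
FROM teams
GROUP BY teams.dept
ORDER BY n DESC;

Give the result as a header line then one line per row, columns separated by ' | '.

After GROUP BY (1 rows):
teams.dept | n
mkt | 3
After ORDER BY (1 rows):
teams.dept | n
mkt | 3

== RESULT ==
teams.dept | n
mkt | 3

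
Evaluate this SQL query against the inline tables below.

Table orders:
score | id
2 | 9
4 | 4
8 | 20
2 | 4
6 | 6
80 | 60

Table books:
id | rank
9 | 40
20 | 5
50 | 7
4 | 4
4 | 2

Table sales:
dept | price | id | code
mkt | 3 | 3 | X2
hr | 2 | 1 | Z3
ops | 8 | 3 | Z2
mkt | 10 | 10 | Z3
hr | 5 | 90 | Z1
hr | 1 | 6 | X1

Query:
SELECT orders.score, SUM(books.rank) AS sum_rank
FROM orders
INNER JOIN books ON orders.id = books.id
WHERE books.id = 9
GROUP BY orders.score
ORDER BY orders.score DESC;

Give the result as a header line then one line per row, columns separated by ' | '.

After JOIN books (6 rows):
orders.score | orders.id | books.id | books.rank
2 | 9 | 9 | 40
4 | 4 | 4 | 4
4 | 4 | 4 | 2
8 | 20 | 20 | 5
2 | 4 | 4 | 4
2 | 4 | 4 | 2
After WHERE (1 rows):
orders.score | orders.id | books.id | books.rank
2 | 9 | 9 | 40
After GROUP BY (1 rows):
orders.score | sum_rank
2 | 40
After ORDER BY (1 rows):
orders.score | sum_rank
2 | 40

== RESULT ==
orders.score | sum_rank
2 | 40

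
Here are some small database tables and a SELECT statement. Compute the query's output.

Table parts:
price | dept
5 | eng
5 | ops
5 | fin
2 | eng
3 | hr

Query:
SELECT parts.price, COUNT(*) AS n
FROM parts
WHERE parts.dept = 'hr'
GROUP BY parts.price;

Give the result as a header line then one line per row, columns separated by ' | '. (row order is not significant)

== RESULT ==
parts.price | n
3 | 1

Derivation:
After WHERE (1 rows):
parts.price | parts.dept
3 | hr
After GROUP BY (1 rows):
parts.price | n
3 | 1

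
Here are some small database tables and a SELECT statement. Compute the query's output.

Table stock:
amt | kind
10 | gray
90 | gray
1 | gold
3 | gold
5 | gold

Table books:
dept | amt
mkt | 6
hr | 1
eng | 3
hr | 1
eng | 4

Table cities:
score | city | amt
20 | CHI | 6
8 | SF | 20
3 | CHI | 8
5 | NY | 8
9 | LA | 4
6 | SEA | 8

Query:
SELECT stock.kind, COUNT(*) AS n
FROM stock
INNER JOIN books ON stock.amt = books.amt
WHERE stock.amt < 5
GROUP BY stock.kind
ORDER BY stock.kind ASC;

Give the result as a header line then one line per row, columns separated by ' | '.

After JOIN books (3 rows):
stock.amt | stock.kind | books.dept | books.amt
1 | gold | hr | 1
1 | gold | hr | 1
3 | gold | eng | 3
After WHERE (3 rows):
stock.amt | stock.kind | books.dept | books.amt
1 | gold | hr | 1
1 | gold | hr | 1
3 | gold | eng | 3
After GROUP BY (1 rows):
stock.kind | n
gold | 3
After ORDER BY (1 rows):
stock.kind | n
gold | 3

== RESULT ==
stock.kind | n
gold | 3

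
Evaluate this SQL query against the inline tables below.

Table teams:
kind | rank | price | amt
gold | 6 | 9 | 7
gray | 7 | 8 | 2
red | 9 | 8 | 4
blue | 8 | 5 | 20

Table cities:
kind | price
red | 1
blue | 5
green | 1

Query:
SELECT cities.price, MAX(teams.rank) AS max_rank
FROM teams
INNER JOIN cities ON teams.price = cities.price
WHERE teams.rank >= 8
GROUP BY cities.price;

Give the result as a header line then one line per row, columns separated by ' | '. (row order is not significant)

== RESULT ==
cities.price | max_rank
5 | 8

Derivation:
After JOIN cities (1 rows):
teams.kind | teams.rank | teams.price | teams.amt | cities.kind | cities.price
blue | 8 | 5 | 20 | blue | 5
After WHERE (1 rows):
teams.kind | teams.rank | teams.price | teams.amt | cities.kind | cities.price
blue | 8 | 5 | 20 | blue | 5
After GROUP BY (1 rows):
cities.price | max_rank
5 | 8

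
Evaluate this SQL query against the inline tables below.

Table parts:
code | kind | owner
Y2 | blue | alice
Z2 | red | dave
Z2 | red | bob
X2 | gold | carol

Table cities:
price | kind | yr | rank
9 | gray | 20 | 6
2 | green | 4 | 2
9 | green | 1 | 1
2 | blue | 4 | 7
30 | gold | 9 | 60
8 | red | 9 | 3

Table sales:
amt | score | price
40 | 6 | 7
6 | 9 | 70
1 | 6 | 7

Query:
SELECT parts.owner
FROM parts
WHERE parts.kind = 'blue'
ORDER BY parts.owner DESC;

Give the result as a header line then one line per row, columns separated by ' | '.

== RESULT ==
parts.owner
alice

Derivation:
After WHERE (1 rows):
parts.code | parts.kind | parts.owner
Y2 | blue | alice
After SELECT (1 rows):
parts.owner
alice
After ORDER BY (1 rows):
parts.owner
alice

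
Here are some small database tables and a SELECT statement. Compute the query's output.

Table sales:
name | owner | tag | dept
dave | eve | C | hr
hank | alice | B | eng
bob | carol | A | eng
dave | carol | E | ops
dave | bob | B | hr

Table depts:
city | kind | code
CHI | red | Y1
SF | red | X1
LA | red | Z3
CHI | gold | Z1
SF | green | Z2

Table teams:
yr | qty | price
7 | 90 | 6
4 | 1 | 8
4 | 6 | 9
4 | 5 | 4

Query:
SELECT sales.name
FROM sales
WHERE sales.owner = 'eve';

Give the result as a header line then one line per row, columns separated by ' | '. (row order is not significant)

== RESULT ==
sales.name
dave

Derivation:
After WHERE (1 rows):
sales.name | sales.owner | sales.tag | sales.dept
dave | eve | C | hr
After SELECT (1 rows):
sales.name
dave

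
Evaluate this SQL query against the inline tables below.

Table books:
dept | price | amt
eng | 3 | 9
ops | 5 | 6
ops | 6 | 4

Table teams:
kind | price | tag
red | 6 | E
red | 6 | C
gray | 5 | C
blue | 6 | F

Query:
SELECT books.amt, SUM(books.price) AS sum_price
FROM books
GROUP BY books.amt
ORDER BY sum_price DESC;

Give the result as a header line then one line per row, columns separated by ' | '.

After GROUP BY (3 rows):
books.amt | sum_price
9 | 3
6 | 5
4 | 6
After ORDER BY (3 rows):
books.amt | sum_price
4 | 6
6 | 5
9 | 3

== RESULT ==
books.amt | sum_price
4 | 6
6 | 5
9 | 3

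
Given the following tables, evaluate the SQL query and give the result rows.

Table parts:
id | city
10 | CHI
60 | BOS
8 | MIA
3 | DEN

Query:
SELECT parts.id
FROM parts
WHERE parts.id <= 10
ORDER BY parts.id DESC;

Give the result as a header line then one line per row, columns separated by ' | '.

== RESULT ==
parts.id
10
8
3

Derivation:
After WHERE (3 rows):
parts.id | parts.city
10 | CHI
8 | MIA
3 | DEN
After SELECT (3 rows):
parts.id
10
8
3
After ORDER BY (3 rows):
parts.id
10
8
3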